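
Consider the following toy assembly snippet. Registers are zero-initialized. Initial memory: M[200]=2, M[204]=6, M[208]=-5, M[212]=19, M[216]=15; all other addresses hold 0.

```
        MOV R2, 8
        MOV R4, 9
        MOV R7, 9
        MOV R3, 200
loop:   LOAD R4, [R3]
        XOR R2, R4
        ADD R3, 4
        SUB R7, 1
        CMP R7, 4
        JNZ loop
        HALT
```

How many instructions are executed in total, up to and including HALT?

35

R2=8
R4=9
R7=9
R3=200
R4=M[200]=2
R2=8^2=10
R3=200+4=204
R7=9-1=8
CMP R7, 4  (cmp 8,4)
JNZ loop: taken
R4=M[204]=6
R2=10^6=12
R3=204+4=208
R7=8-1=7
CMP R7, 4  (cmp 7,4)
JNZ loop: taken
R4=M[208]=-5
R2=12^(-5)=-9
R3=208+4=212
R7=7-1=6
CMP R7, 4  (cmp 6,4)
JNZ loop: taken
R4=M[212]=19
R2=(-9)^19=-28
R3=212+4=216
R7=6-1=5
CMP R7, 4  (cmp 5,4)
JNZ loop: taken
R4=M[216]=15
R2=(-28)^15=-21
R3=216+4=220
R7=5-1=4
CMP R7, 4  (cmp 4,4)
JNZ loop: not taken
halt.
Total executed instructions: 35.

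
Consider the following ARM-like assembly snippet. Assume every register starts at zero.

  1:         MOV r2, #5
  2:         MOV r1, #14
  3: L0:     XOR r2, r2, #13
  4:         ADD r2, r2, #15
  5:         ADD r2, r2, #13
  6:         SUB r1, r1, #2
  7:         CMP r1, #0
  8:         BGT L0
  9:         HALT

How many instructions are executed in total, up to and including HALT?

r2=5
r1=14
r2=5^13=8
r2=8+15=23
r2=23+13=36
r1=14-2=12
CMP r1, #0  (cmp 12,0)
BGT L0: taken
r2=36^13=41
r2=41+15=56
r2=56+13=69
r1=12-2=10
CMP r1, #0  (cmp 10,0)
BGT L0: taken
r2=69^13=72
r2=72+15=87
r2=87+13=100
r1=10-2=8
CMP r1, #0  (cmp 8,0)
BGT L0: taken
r2=100^13=105
r2=105+15=120
r2=120+13=133
r1=8-2=6
CMP r1, #0  (cmp 6,0)
BGT L0: taken
r2=133^13=136
r2=136+15=151
r2=151+13=164
r1=6-2=4
CMP r1, #0  (cmp 4,0)
BGT L0: taken
r2=164^13=169
r2=169+15=184
r2=184+13=197
r1=4-2=2
CMP r1, #0  (cmp 2,0)
BGT L0: taken
r2=197^13=200
r2=200+15=215
r2=215+13=228
r1=2-2=0
CMP r1, #0  (cmp 0,0)
BGT L0: not taken
halt.
Total executed instructions: 45.

45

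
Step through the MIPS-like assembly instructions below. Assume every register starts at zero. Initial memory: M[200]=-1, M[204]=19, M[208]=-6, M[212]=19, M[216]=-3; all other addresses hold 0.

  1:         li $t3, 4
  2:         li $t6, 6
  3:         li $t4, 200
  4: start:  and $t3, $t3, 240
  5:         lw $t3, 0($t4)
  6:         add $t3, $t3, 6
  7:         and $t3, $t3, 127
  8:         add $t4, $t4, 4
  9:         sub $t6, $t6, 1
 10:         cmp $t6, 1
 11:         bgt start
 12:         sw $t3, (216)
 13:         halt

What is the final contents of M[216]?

li $t3, 4 → $t3=4
li $t6, 6 → $t6=6
li $t4, 200 → $t4=200
and $t3, $t3, 240 → $t3=4&240=0
lw $t3, 0($t4) → $t3=M[200]=-1
add $t3, $t3, 6 → $t3=(-1)+6=5
and $t3, $t3, 127 → $t3=5&127=5
add $t4, $t4, 4 → $t4=200+4=204
sub $t6, $t6, 1 → $t6=6-1=5
cmp $t6, 1  (cmp 5,1)
bgt start: taken
and $t3, $t3, 240 → $t3=5&240=0
lw $t3, 0($t4) → $t3=M[204]=19
add $t3, $t3, 6 → $t3=19+6=25
and $t3, $t3, 127 → $t3=25&127=25
add $t4, $t4, 4 → $t4=204+4=208
sub $t6, $t6, 1 → $t6=5-1=4
cmp $t6, 1  (cmp 4,1)
bgt start: taken
and $t3, $t3, 240 → $t3=25&240=16
lw $t3, 0($t4) → $t3=M[208]=-6
add $t3, $t3, 6 → $t3=(-6)+6=0
and $t3, $t3, 127 → $t3=0&127=0
add $t4, $t4, 4 → $t4=208+4=212
sub $t6, $t6, 1 → $t6=4-1=3
cmp $t6, 1  (cmp 3,1)
bgt start: taken
and $t3, $t3, 240 → $t3=0&240=0
lw $t3, 0($t4) → $t3=M[212]=19
add $t3, $t3, 6 → $t3=19+6=25
and $t3, $t3, 127 → $t3=25&127=25
add $t4, $t4, 4 → $t4=212+4=216
sub $t6, $t6, 1 → $t6=3-1=2
cmp $t6, 1  (cmp 2,1)
bgt start: taken
and $t3, $t3, 240 → $t3=25&240=16
lw $t3, 0($t4) → $t3=M[216]=-3
add $t3, $t3, 6 → $t3=(-3)+6=3
and $t3, $t3, 127 → $t3=3&127=3
add $t4, $t4, 4 → $t4=216+4=220
sub $t6, $t6, 1 → $t6=2-1=1
cmp $t6, 1  (cmp 1,1)
bgt start: not taken
sw $t3, (216) → M[216]=3
halt.

3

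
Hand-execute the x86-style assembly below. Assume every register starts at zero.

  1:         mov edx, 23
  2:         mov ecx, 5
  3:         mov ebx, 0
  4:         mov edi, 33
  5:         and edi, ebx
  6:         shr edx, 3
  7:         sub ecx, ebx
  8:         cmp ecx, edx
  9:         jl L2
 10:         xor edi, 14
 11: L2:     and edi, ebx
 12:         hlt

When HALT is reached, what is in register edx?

edx=23
ecx=5
ebx=0
edi=33
edi=33&0=0
edx=23>>3=2
ecx=5-0=5
cmp ecx, edx  (cmp 5,2)
jl L2: not taken
edi=0^14=14
edi=14&0=0
halt.

2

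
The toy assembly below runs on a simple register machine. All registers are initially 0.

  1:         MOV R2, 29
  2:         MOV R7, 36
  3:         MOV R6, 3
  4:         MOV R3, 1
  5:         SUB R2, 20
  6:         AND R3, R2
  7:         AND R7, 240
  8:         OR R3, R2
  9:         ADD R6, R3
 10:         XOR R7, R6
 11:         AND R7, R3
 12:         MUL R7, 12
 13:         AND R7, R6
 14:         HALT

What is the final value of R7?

R2=29
R7=36
R6=3
R3=1
R2=29-20=9
R3=1&9=1
R7=36&240=32
R3=1|9=9
R6=3+9=12
R7=32^12=44
R7=44&9=8
R7=8*12=96
R7=96&12=0
halt.

0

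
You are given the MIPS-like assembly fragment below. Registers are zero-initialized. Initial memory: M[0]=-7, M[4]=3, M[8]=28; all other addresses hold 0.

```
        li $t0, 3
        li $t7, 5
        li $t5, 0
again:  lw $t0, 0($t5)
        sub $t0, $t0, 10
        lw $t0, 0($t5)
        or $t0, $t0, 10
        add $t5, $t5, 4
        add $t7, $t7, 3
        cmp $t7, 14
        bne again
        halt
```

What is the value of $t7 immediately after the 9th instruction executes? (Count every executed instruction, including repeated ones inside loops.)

$t0=3
$t7=5
$t5=0
$t0=M[0]=-7
$t0=(-7)-10=-17
$t0=M[0]=-7
$t0=(-7)|10=-5
$t5=0+4=4
$t7=5+3=8
After step 9: $t7 = 8.

8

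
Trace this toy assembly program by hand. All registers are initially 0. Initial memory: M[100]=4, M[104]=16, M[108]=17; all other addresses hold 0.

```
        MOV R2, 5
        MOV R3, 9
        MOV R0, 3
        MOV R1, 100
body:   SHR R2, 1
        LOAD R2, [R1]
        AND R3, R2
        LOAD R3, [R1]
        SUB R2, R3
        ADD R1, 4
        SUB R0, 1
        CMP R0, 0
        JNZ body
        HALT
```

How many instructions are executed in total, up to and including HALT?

32

MOV R2, 5 → R2=5
MOV R3, 9 → R3=9
MOV R0, 3 → R0=3
MOV R1, 100 → R1=100
SHR R2, 1 → R2=5>>1=2
LOAD R2, [R1] → R2=M[100]=4
AND R3, R2 → R3=9&4=0
LOAD R3, [R1] → R3=M[100]=4
SUB R2, R3 → R2=4-4=0
ADD R1, 4 → R1=100+4=104
SUB R0, 1 → R0=3-1=2
CMP R0, 0  (cmp 2,0)
JNZ body: taken
SHR R2, 1 → R2=0>>1=0
LOAD R2, [R1] → R2=M[104]=16
AND R3, R2 → R3=4&16=0
LOAD R3, [R1] → R3=M[104]=16
SUB R2, R3 → R2=16-16=0
ADD R1, 4 → R1=104+4=108
SUB R0, 1 → R0=2-1=1
CMP R0, 0  (cmp 1,0)
JNZ body: taken
SHR R2, 1 → R2=0>>1=0
LOAD R2, [R1] → R2=M[108]=17
AND R3, R2 → R3=16&17=16
LOAD R3, [R1] → R3=M[108]=17
SUB R2, R3 → R2=17-17=0
ADD R1, 4 → R1=108+4=112
SUB R0, 1 → R0=1-1=0
CMP R0, 0  (cmp 0,0)
JNZ body: not taken
halt.
Total executed instructions: 32.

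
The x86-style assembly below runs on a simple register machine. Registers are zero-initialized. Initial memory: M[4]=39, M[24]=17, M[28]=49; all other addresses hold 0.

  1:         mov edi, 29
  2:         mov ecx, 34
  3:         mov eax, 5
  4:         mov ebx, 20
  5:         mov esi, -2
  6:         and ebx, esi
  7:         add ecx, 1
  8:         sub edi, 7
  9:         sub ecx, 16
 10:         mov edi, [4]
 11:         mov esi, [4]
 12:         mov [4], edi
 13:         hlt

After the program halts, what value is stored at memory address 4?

mov edi, 29 → edi=29
mov ecx, 34 → ecx=34
mov eax, 5 → eax=5
mov ebx, 20 → ebx=20
mov esi, -2 → esi=-2
and ebx, esi → ebx=20&(-2)=20
add ecx, 1 → ecx=34+1=35
sub edi, 7 → edi=29-7=22
sub ecx, 16 → ecx=35-16=19
mov edi, [4] → edi=M[4]=39
mov esi, [4] → esi=M[4]=39
mov [4], edi → M[4]=39
halt.

39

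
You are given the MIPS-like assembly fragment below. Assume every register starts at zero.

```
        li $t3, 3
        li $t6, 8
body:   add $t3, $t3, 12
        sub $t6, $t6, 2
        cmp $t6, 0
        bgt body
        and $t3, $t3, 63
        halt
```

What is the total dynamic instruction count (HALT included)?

li $t3, 3 → $t3=3
li $t6, 8 → $t6=8
add $t3, $t3, 12 → $t3=3+12=15
sub $t6, $t6, 2 → $t6=8-2=6
cmp $t6, 0  (cmp 6,0)
bgt body: taken
add $t3, $t3, 12 → $t3=15+12=27
sub $t6, $t6, 2 → $t6=6-2=4
cmp $t6, 0  (cmp 4,0)
bgt body: taken
add $t3, $t3, 12 → $t3=27+12=39
sub $t6, $t6, 2 → $t6=4-2=2
cmp $t6, 0  (cmp 2,0)
bgt body: taken
add $t3, $t3, 12 → $t3=39+12=51
sub $t6, $t6, 2 → $t6=2-2=0
cmp $t6, 0  (cmp 0,0)
bgt body: not taken
and $t3, $t3, 63 → $t3=51&63=51
halt.
Total executed instructions: 20.

20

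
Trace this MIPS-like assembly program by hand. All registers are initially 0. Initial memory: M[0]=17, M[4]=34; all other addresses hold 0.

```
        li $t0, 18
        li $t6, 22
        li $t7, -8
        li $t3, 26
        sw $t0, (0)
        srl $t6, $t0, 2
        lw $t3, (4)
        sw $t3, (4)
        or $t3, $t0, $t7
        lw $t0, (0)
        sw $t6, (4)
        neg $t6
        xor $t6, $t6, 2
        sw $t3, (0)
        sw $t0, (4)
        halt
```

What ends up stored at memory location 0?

li $t0, 18 → $t0=18
li $t6, 22 → $t6=22
li $t7, -8 → $t7=-8
li $t3, 26 → $t3=26
sw $t0, (0) → M[0]=18
srl $t6, $t0, 2 → $t6=18>>2=4
lw $t3, (4) → $t3=M[4]=34
sw $t3, (4) → M[4]=34
or $t3, $t0, $t7 → $t3=18|(-8)=-6
lw $t0, (0) → $t0=M[0]=18
sw $t6, (4) → M[4]=4
neg $t6 → $t6=-(4)=-4
xor $t6, $t6, 2 → $t6=(-4)^2=-2
sw $t3, (0) → M[0]=-6
sw $t0, (4) → M[4]=18
halt.

-6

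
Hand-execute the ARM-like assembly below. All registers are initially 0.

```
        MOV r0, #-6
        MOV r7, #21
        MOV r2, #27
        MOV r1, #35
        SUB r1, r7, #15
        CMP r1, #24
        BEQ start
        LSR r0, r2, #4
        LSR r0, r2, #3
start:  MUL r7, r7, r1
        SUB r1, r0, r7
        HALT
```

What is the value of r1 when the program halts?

-123

MOV r0, #-6 → r0=-6
MOV r7, #21 → r7=21
MOV r2, #27 → r2=27
MOV r1, #35 → r1=35
SUB r1, r7, #15 → r1=21-15=6
CMP r1, #24  (cmp 6,24)
BEQ start: not taken
LSR r0, r2, #4 → r0=27>>4=1
LSR r0, r2, #3 → r0=27>>3=3
MUL r7, r7, r1 → r7=21*6=126
SUB r1, r0, r7 → r1=3-126=-123
halt.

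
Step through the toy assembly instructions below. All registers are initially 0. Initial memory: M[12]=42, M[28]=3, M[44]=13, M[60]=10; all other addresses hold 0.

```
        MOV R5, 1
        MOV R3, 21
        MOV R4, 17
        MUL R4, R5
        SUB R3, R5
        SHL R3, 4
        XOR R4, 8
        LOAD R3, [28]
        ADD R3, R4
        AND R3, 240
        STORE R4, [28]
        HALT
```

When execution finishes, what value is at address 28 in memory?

25

MOV R5, 1 → R5=1
MOV R3, 21 → R3=21
MOV R4, 17 → R4=17
MUL R4, R5 → R4=17*1=17
SUB R3, R5 → R3=21-1=20
SHL R3, 4 → R3=20<<4=320
XOR R4, 8 → R4=17^8=25
LOAD R3, [28] → R3=M[28]=3
ADD R3, R4 → R3=3+25=28
AND R3, 240 → R3=28&240=16
STORE R4, [28] → M[28]=25
halt.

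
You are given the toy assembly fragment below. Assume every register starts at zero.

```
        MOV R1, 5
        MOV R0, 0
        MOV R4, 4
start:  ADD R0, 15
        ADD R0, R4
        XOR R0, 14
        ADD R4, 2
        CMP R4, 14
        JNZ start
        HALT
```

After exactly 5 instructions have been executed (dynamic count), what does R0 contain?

after MOV R1, 5: R1=5
after MOV R0, 0: R0=0
after MOV R4, 4: R4=4
after ADD R0, 15: R0=0+15=15
after ADD R0, R4: R0=15+4=19
After step 5: R0 = 19.

19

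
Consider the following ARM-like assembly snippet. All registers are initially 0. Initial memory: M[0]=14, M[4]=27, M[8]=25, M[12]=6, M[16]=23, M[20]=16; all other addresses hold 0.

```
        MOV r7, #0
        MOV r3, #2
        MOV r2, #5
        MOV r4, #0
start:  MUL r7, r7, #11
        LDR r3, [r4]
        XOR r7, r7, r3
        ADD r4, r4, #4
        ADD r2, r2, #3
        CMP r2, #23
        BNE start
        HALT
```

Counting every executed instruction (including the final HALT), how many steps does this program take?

47

MOV r7, #0 → r7=0
MOV r3, #2 → r3=2
MOV r2, #5 → r2=5
MOV r4, #0 → r4=0
MUL r7, r7, #11 → r7=0*11=0
LDR r3, [r4] → r3=M[0]=14
XOR r7, r7, r3 → r7=0^14=14
ADD r4, r4, #4 → r4=0+4=4
ADD r2, r2, #3 → r2=5+3=8
CMP r2, #23  (cmp 8,23)
BNE start: taken
MUL r7, r7, #11 → r7=14*11=154
LDR r3, [r4] → r3=M[4]=27
XOR r7, r7, r3 → r7=154^27=129
ADD r4, r4, #4 → r4=4+4=8
ADD r2, r2, #3 → r2=8+3=11
CMP r2, #23  (cmp 11,23)
BNE start: taken
MUL r7, r7, #11 → r7=129*11=1419
LDR r3, [r4] → r3=M[8]=25
XOR r7, r7, r3 → r7=1419^25=1426
ADD r4, r4, #4 → r4=8+4=12
ADD r2, r2, #3 → r2=11+3=14
CMP r2, #23  (cmp 14,23)
BNE start: taken
MUL r7, r7, #11 → r7=1426*11=15686
LDR r3, [r4] → r3=M[12]=6
XOR r7, r7, r3 → r7=15686^6=15680
ADD r4, r4, #4 → r4=12+4=16
ADD r2, r2, #3 → r2=14+3=17
CMP r2, #23  (cmp 17,23)
BNE start: taken
MUL r7, r7, #11 → r7=15680*11=172480
LDR r3, [r4] → r3=M[16]=23
XOR r7, r7, r3 → r7=172480^23=172503
ADD r4, r4, #4 → r4=16+4=20
ADD r2, r2, #3 → r2=17+3=20
CMP r2, #23  (cmp 20,23)
BNE start: taken
MUL r7, r7, #11 → r7=172503*11=1897533
LDR r3, [r4] → r3=M[20]=16
XOR r7, r7, r3 → r7=1897533^16=1897517
ADD r4, r4, #4 → r4=20+4=24
ADD r2, r2, #3 → r2=20+3=23
CMP r2, #23  (cmp 23,23)
BNE start: not taken
halt.
Total executed instructions: 47.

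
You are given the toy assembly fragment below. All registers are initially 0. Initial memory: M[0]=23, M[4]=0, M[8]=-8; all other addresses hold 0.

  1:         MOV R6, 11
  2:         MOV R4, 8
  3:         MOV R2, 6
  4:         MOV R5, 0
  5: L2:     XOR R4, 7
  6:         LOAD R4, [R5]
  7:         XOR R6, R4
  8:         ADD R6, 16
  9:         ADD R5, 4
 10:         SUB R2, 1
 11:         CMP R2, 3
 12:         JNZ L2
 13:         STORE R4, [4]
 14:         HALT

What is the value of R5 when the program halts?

12

after MOV R6, 11: R6=11
after MOV R4, 8: R4=8
after MOV R2, 6: R2=6
after MOV R5, 0: R5=0
after XOR R4, 7: R4=8^7=15
after LOAD R4, [R5]: R4=M[0]=23
after XOR R6, R4: R6=11^23=28
after ADD R6, 16: R6=28+16=44
after ADD R5, 4: R5=0+4=4
after SUB R2, 1: R2=6-1=5
CMP R2, 3  (cmp 5,3)
JNZ L2: taken
after XOR R4, 7: R4=23^7=16
after LOAD R4, [R5]: R4=M[4]=0
after XOR R6, R4: R6=44^0=44
after ADD R6, 16: R6=44+16=60
after ADD R5, 4: R5=4+4=8
after SUB R2, 1: R2=5-1=4
CMP R2, 3  (cmp 4,3)
JNZ L2: taken
after XOR R4, 7: R4=0^7=7
after LOAD R4, [R5]: R4=M[8]=-8
after XOR R6, R4: R6=60^(-8)=-60
after ADD R6, 16: R6=(-60)+16=-44
after ADD R5, 4: R5=8+4=12
after SUB R2, 1: R2=4-1=3
CMP R2, 3  (cmp 3,3)
JNZ L2: not taken
STORE R4, [4] → M[4]=-8
halt.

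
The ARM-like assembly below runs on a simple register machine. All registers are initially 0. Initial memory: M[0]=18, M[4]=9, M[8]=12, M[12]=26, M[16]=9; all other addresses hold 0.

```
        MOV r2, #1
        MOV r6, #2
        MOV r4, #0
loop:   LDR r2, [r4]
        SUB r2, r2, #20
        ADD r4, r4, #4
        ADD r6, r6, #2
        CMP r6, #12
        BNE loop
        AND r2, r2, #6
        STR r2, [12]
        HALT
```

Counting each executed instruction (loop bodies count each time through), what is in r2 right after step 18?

r2=1
r6=2
r4=0
r2=M[0]=18
r2=18-20=-2
r4=0+4=4
r6=2+2=4
CMP r6, #12  (cmp 4,12)
BNE loop: taken
r2=M[4]=9
r2=9-20=-11
r4=4+4=8
r6=4+2=6
CMP r6, #12  (cmp 6,12)
BNE loop: taken
r2=M[8]=12
r2=12-20=-8
r4=8+4=12
After step 18: r2 = -8.

-8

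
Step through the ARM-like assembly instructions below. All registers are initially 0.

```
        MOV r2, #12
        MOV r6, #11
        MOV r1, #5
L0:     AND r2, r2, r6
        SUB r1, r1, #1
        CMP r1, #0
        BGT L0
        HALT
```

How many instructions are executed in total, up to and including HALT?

r2=12
r6=11
r1=5
r2=12&11=8
r1=5-1=4
CMP r1, #0  (cmp 4,0)
BGT L0: taken
r2=8&11=8
r1=4-1=3
CMP r1, #0  (cmp 3,0)
BGT L0: taken
r2=8&11=8
r1=3-1=2
CMP r1, #0  (cmp 2,0)
BGT L0: taken
r2=8&11=8
r1=2-1=1
CMP r1, #0  (cmp 1,0)
BGT L0: taken
r2=8&11=8
r1=1-1=0
CMP r1, #0  (cmp 0,0)
BGT L0: not taken
halt.
Total executed instructions: 24.

24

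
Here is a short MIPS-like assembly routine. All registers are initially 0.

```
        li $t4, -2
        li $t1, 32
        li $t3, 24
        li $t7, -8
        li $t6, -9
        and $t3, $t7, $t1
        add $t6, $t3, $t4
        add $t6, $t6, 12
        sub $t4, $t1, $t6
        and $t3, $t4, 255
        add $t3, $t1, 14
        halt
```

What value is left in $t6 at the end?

li $t4, -2 → $t4=-2
li $t1, 32 → $t1=32
li $t3, 24 → $t3=24
li $t7, -8 → $t7=-8
li $t6, -9 → $t6=-9
and $t3, $t7, $t1 → $t3=(-8)&32=32
add $t6, $t3, $t4 → $t6=32+(-2)=30
add $t6, $t6, 12 → $t6=30+12=42
sub $t4, $t1, $t6 → $t4=32-42=-10
and $t3, $t4, 255 → $t3=(-10)&255=246
add $t3, $t1, 14 → $t3=32+14=46
halt.

42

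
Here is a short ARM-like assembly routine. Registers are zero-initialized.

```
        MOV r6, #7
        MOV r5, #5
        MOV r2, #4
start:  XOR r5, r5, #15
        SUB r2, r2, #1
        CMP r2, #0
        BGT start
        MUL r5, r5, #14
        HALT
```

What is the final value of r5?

r6=7
r5=5
r2=4
r5=5^15=10
r2=4-1=3
CMP r2, #0  (cmp 3,0)
BGT start: taken
r5=10^15=5
r2=3-1=2
CMP r2, #0  (cmp 2,0)
BGT start: taken
r5=5^15=10
r2=2-1=1
CMP r2, #0  (cmp 1,0)
BGT start: taken
r5=10^15=5
r2=1-1=0
CMP r2, #0  (cmp 0,0)
BGT start: not taken
r5=5*14=70
halt.

70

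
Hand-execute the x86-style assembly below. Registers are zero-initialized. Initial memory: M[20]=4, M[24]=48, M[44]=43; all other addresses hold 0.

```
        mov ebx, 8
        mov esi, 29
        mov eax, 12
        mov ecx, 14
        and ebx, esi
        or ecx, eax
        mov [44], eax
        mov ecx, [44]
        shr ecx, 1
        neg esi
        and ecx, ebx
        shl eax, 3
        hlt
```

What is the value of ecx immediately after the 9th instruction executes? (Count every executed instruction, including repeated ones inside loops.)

mov ebx, 8 → ebx=8
mov esi, 29 → esi=29
mov eax, 12 → eax=12
mov ecx, 14 → ecx=14
and ebx, esi → ebx=8&29=8
or ecx, eax → ecx=14|12=14
mov [44], eax → M[44]=12
mov ecx, [44] → ecx=M[44]=12
shr ecx, 1 → ecx=12>>1=6
After step 9: ecx = 6.

6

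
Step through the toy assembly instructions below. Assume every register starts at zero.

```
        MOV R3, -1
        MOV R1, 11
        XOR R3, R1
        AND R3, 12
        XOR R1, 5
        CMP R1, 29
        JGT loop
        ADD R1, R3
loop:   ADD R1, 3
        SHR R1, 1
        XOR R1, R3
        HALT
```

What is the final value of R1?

14

after MOV R3, -1: R3=-1
after MOV R1, 11: R1=11
after XOR R3, R1: R3=(-1)^11=-12
after AND R3, 12: R3=(-12)&12=4
after XOR R1, 5: R1=11^5=14
CMP R1, 29  (cmp 14,29)
JGT loop: not taken
after ADD R1, R3: R1=14+4=18
after ADD R1, 3: R1=18+3=21
after SHR R1, 1: R1=21>>1=10
after XOR R1, R3: R1=10^4=14
halt.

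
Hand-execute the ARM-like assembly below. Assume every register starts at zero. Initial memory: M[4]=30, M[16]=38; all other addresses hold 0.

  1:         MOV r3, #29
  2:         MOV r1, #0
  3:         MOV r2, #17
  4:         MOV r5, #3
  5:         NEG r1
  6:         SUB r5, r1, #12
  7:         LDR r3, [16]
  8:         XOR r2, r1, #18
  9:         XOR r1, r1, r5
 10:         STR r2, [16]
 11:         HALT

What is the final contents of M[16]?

MOV r3, #29 → r3=29
MOV r1, #0 → r1=0
MOV r2, #17 → r2=17
MOV r5, #3 → r5=3
NEG r1 → r1=-(0)=0
SUB r5, r1, #12 → r5=0-12=-12
LDR r3, [16] → r3=M[16]=38
XOR r2, r1, #18 → r2=0^18=18
XOR r1, r1, r5 → r1=0^(-12)=-12
STR r2, [16] → M[16]=18
halt.

18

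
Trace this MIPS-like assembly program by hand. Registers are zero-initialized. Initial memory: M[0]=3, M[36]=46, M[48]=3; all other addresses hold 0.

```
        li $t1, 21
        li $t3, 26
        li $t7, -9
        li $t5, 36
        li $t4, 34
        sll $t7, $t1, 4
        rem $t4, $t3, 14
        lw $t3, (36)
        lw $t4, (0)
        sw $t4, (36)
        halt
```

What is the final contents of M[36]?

3

li $t1, 21 → $t1=21
li $t3, 26 → $t3=26
li $t7, -9 → $t7=-9
li $t5, 36 → $t5=36
li $t4, 34 → $t4=34
sll $t7, $t1, 4 → $t7=21<<4=336
rem $t4, $t3, 14 → $t4=26%14=12
lw $t3, (36) → $t3=M[36]=46
lw $t4, (0) → $t4=M[0]=3
sw $t4, (36) → M[36]=3
halt.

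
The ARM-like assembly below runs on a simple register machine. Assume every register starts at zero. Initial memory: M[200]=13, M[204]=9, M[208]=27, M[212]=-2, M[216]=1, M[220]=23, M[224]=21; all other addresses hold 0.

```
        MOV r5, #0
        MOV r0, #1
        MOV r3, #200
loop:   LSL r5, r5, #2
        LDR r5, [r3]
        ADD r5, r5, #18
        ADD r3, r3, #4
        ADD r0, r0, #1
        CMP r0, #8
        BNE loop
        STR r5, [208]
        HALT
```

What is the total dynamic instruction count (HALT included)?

54

r5=0
r0=1
r3=200
r5=0<<2=0
r5=M[200]=13
r5=13+18=31
r3=200+4=204
r0=1+1=2
CMP r0, #8  (cmp 2,8)
BNE loop: taken
r5=31<<2=124
r5=M[204]=9
r5=9+18=27
r3=204+4=208
r0=2+1=3
CMP r0, #8  (cmp 3,8)
BNE loop: taken
r5=27<<2=108
r5=M[208]=27
r5=27+18=45
r3=208+4=212
r0=3+1=4
CMP r0, #8  (cmp 4,8)
BNE loop: taken
r5=45<<2=180
r5=M[212]=-2
r5=(-2)+18=16
r3=212+4=216
r0=4+1=5
CMP r0, #8  (cmp 5,8)
BNE loop: taken
r5=16<<2=64
r5=M[216]=1
r5=1+18=19
r3=216+4=220
r0=5+1=6
CMP r0, #8  (cmp 6,8)
BNE loop: taken
r5=19<<2=76
r5=M[220]=23
r5=23+18=41
r3=220+4=224
r0=6+1=7
CMP r0, #8  (cmp 7,8)
BNE loop: taken
r5=41<<2=164
r5=M[224]=21
r5=21+18=39
r3=224+4=228
r0=7+1=8
CMP r0, #8  (cmp 8,8)
BNE loop: not taken
STR r5, [208] → M[208]=39
halt.
Total executed instructions: 54.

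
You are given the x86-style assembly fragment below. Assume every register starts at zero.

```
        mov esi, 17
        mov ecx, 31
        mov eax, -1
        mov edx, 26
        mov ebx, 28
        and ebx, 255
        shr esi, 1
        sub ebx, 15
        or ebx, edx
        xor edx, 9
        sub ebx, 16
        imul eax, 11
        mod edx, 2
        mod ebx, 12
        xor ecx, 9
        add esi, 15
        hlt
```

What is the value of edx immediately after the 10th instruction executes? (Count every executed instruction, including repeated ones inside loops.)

esi=17
ecx=31
eax=-1
edx=26
ebx=28
ebx=28&255=28
esi=17>>1=8
ebx=28-15=13
ebx=13|26=31
edx=26^9=19
After step 10: edx = 19.

19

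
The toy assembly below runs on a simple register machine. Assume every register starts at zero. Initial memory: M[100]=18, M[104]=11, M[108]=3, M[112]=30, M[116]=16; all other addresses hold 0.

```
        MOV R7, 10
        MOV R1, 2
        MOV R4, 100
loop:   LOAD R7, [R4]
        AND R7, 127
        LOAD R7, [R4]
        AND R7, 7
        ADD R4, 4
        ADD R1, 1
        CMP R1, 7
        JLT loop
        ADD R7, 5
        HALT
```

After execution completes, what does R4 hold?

after MOV R7, 10: R7=10
after MOV R1, 2: R1=2
after MOV R4, 100: R4=100
after LOAD R7, [R4]: R7=M[100]=18
after AND R7, 127: R7=18&127=18
after LOAD R7, [R4]: R7=M[100]=18
after AND R7, 7: R7=18&7=2
after ADD R4, 4: R4=100+4=104
after ADD R1, 1: R1=2+1=3
CMP R1, 7  (cmp 3,7)
JLT loop: taken
after LOAD R7, [R4]: R7=M[104]=11
after AND R7, 127: R7=11&127=11
after LOAD R7, [R4]: R7=M[104]=11
after AND R7, 7: R7=11&7=3
after ADD R4, 4: R4=104+4=108
after ADD R1, 1: R1=3+1=4
CMP R1, 7  (cmp 4,7)
JLT loop: taken
after LOAD R7, [R4]: R7=M[108]=3
after AND R7, 127: R7=3&127=3
after LOAD R7, [R4]: R7=M[108]=3
after AND R7, 7: R7=3&7=3
after ADD R4, 4: R4=108+4=112
after ADD R1, 1: R1=4+1=5
CMP R1, 7  (cmp 5,7)
JLT loop: taken
after LOAD R7, [R4]: R7=M[112]=30
after AND R7, 127: R7=30&127=30
after LOAD R7, [R4]: R7=M[112]=30
after AND R7, 7: R7=30&7=6
after ADD R4, 4: R4=112+4=116
after ADD R1, 1: R1=5+1=6
CMP R1, 7  (cmp 6,7)
JLT loop: taken
after LOAD R7, [R4]: R7=M[116]=16
after AND R7, 127: R7=16&127=16
after LOAD R7, [R4]: R7=M[116]=16
after AND R7, 7: R7=16&7=0
after ADD R4, 4: R4=116+4=120
after ADD R1, 1: R1=6+1=7
CMP R1, 7  (cmp 7,7)
JLT loop: not taken
after ADD R7, 5: R7=0+5=5
halt.

120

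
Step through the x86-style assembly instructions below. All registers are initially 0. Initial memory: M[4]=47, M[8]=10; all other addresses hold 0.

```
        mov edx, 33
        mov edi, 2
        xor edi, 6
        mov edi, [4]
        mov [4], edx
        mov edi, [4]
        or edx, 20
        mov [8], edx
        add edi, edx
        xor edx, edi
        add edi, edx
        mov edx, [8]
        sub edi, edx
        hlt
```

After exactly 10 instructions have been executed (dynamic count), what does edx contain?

edx=33
edi=2
edi=2^6=4
edi=M[4]=47
mov [4], edx → M[4]=33
edi=M[4]=33
edx=33|20=53
mov [8], edx → M[8]=53
edi=33+53=86
edx=53^86=99
After step 10: edx = 99.

99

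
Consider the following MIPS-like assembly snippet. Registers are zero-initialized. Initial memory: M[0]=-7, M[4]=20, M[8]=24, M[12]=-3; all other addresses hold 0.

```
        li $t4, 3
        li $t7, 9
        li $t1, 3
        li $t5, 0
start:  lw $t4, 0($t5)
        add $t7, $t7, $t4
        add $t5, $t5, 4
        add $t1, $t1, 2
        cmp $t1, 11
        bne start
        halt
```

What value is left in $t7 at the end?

43

li $t4, 3 → $t4=3
li $t7, 9 → $t7=9
li $t1, 3 → $t1=3
li $t5, 0 → $t5=0
lw $t4, 0($t5) → $t4=M[0]=-7
add $t7, $t7, $t4 → $t7=9+(-7)=2
add $t5, $t5, 4 → $t5=0+4=4
add $t1, $t1, 2 → $t1=3+2=5
cmp $t1, 11  (cmp 5,11)
bne start: taken
lw $t4, 0($t5) → $t4=M[4]=20
add $t7, $t7, $t4 → $t7=2+20=22
add $t5, $t5, 4 → $t5=4+4=8
add $t1, $t1, 2 → $t1=5+2=7
cmp $t1, 11  (cmp 7,11)
bne start: taken
lw $t4, 0($t5) → $t4=M[8]=24
add $t7, $t7, $t4 → $t7=22+24=46
add $t5, $t5, 4 → $t5=8+4=12
add $t1, $t1, 2 → $t1=7+2=9
cmp $t1, 11  (cmp 9,11)
bne start: taken
lw $t4, 0($t5) → $t4=M[12]=-3
add $t7, $t7, $t4 → $t7=46+(-3)=43
add $t5, $t5, 4 → $t5=12+4=16
add $t1, $t1, 2 → $t1=9+2=11
cmp $t1, 11  (cmp 11,11)
bne start: not taken
halt.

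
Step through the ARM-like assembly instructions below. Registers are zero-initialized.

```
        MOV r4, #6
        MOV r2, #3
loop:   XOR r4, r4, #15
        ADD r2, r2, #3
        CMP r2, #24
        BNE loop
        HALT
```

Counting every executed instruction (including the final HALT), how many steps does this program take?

31

r4=6
r2=3
r4=6^15=9
r2=3+3=6
CMP r2, #24  (cmp 6,24)
BNE loop: taken
r4=9^15=6
r2=6+3=9
CMP r2, #24  (cmp 9,24)
BNE loop: taken
r4=6^15=9
r2=9+3=12
CMP r2, #24  (cmp 12,24)
BNE loop: taken
r4=9^15=6
r2=12+3=15
CMP r2, #24  (cmp 15,24)
BNE loop: taken
r4=6^15=9
r2=15+3=18
CMP r2, #24  (cmp 18,24)
BNE loop: taken
r4=9^15=6
r2=18+3=21
CMP r2, #24  (cmp 21,24)
BNE loop: taken
r4=6^15=9
r2=21+3=24
CMP r2, #24  (cmp 24,24)
BNE loop: not taken
halt.
Total executed instructions: 31.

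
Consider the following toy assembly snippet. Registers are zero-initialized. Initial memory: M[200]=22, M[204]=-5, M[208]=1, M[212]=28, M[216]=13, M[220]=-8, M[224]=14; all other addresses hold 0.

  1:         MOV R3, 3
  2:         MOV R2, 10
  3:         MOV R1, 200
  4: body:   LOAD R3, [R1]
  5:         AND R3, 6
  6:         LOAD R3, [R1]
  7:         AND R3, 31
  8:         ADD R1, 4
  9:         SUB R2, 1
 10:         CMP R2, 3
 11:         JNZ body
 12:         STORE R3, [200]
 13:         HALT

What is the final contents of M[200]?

14

after MOV R3, 3: R3=3
after MOV R2, 10: R2=10
after MOV R1, 200: R1=200
after LOAD R3, [R1]: R3=M[200]=22
after AND R3, 6: R3=22&6=6
after LOAD R3, [R1]: R3=M[200]=22
after AND R3, 31: R3=22&31=22
after ADD R1, 4: R1=200+4=204
after SUB R2, 1: R2=10-1=9
CMP R2, 3  (cmp 9,3)
JNZ body: taken
after LOAD R3, [R1]: R3=M[204]=-5
after AND R3, 6: R3=(-5)&6=2
after LOAD R3, [R1]: R3=M[204]=-5
after AND R3, 31: R3=(-5)&31=27
after ADD R1, 4: R1=204+4=208
after SUB R2, 1: R2=9-1=8
CMP R2, 3  (cmp 8,3)
JNZ body: taken
after LOAD R3, [R1]: R3=M[208]=1
after AND R3, 6: R3=1&6=0
after LOAD R3, [R1]: R3=M[208]=1
after AND R3, 31: R3=1&31=1
after ADD R1, 4: R1=208+4=212
after SUB R2, 1: R2=8-1=7
CMP R2, 3  (cmp 7,3)
JNZ body: taken
after LOAD R3, [R1]: R3=M[212]=28
after AND R3, 6: R3=28&6=4
after LOAD R3, [R1]: R3=M[212]=28
after AND R3, 31: R3=28&31=28
after ADD R1, 4: R1=212+4=216
after SUB R2, 1: R2=7-1=6
CMP R2, 3  (cmp 6,3)
JNZ body: taken
after LOAD R3, [R1]: R3=M[216]=13
after AND R3, 6: R3=13&6=4
after LOAD R3, [R1]: R3=M[216]=13
after AND R3, 31: R3=13&31=13
after ADD R1, 4: R1=216+4=220
after SUB R2, 1: R2=6-1=5
CMP R2, 3  (cmp 5,3)
JNZ body: taken
after LOAD R3, [R1]: R3=M[220]=-8
after AND R3, 6: R3=(-8)&6=0
after LOAD R3, [R1]: R3=M[220]=-8
after AND R3, 31: R3=(-8)&31=24
after ADD R1, 4: R1=220+4=224
after SUB R2, 1: R2=5-1=4
CMP R2, 3  (cmp 4,3)
JNZ body: taken
after LOAD R3, [R1]: R3=M[224]=14
after AND R3, 6: R3=14&6=6
after LOAD R3, [R1]: R3=M[224]=14
after AND R3, 31: R3=14&31=14
after ADD R1, 4: R1=224+4=228
after SUB R2, 1: R2=4-1=3
CMP R2, 3  (cmp 3,3)
JNZ body: not taken
STORE R3, [200] → M[200]=14
halt.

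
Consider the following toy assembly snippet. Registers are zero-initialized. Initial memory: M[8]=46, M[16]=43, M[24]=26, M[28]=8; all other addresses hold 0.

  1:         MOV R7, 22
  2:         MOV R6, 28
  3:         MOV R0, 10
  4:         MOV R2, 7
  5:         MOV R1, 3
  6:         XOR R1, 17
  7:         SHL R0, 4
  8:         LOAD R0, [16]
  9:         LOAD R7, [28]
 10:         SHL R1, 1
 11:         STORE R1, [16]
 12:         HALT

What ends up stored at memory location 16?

MOV R7, 22 → R7=22
MOV R6, 28 → R6=28
MOV R0, 10 → R0=10
MOV R2, 7 → R2=7
MOV R1, 3 → R1=3
XOR R1, 17 → R1=3^17=18
SHL R0, 4 → R0=10<<4=160
LOAD R0, [16] → R0=M[16]=43
LOAD R7, [28] → R7=M[28]=8
SHL R1, 1 → R1=18<<1=36
STORE R1, [16] → M[16]=36
halt.

36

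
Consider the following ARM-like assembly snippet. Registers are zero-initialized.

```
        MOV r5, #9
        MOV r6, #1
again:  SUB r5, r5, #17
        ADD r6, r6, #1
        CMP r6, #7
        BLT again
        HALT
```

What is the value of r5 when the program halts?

-93

after MOV r5, #9: r5=9
after MOV r6, #1: r6=1
after SUB r5, r5, #17: r5=9-17=-8
after ADD r6, r6, #1: r6=1+1=2
CMP r6, #7  (cmp 2,7)
BLT again: taken
after SUB r5, r5, #17: r5=(-8)-17=-25
after ADD r6, r6, #1: r6=2+1=3
CMP r6, #7  (cmp 3,7)
BLT again: taken
after SUB r5, r5, #17: r5=(-25)-17=-42
after ADD r6, r6, #1: r6=3+1=4
CMP r6, #7  (cmp 4,7)
BLT again: taken
after SUB r5, r5, #17: r5=(-42)-17=-59
after ADD r6, r6, #1: r6=4+1=5
CMP r6, #7  (cmp 5,7)
BLT again: taken
after SUB r5, r5, #17: r5=(-59)-17=-76
after ADD r6, r6, #1: r6=5+1=6
CMP r6, #7  (cmp 6,7)
BLT again: taken
after SUB r5, r5, #17: r5=(-76)-17=-93
after ADD r6, r6, #1: r6=6+1=7
CMP r6, #7  (cmp 7,7)
BLT again: not taken
halt.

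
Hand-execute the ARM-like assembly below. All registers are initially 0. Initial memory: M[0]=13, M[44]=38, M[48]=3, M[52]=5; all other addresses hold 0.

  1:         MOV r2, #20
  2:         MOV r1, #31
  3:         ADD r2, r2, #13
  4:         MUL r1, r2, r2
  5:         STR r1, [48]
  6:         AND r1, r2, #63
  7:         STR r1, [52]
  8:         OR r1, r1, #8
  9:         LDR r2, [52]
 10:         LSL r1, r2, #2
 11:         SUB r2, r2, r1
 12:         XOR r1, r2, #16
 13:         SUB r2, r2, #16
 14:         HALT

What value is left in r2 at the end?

r2=20
r1=31
r2=20+13=33
r1=33*33=1089
STR r1, [48] → M[48]=1089
r1=33&63=33
STR r1, [52] → M[52]=33
r1=33|8=41
r2=M[52]=33
r1=33<<2=132
r2=33-132=-99
r1=(-99)^16=-115
r2=(-99)-16=-115
halt.

-115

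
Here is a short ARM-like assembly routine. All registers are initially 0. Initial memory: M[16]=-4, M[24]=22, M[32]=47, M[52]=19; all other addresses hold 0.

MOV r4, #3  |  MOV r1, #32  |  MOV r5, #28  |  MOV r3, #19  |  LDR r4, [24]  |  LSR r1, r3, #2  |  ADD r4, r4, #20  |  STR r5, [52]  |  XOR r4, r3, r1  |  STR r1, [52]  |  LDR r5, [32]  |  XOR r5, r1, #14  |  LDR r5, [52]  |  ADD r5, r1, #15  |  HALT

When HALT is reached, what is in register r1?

4

r4=3
r1=32
r5=28
r3=19
r4=M[24]=22
r1=19>>2=4
r4=22+20=42
STR r5, [52] → M[52]=28
r4=19^4=23
STR r1, [52] → M[52]=4
r5=M[32]=47
r5=4^14=10
r5=M[52]=4
r5=4+15=19
halt.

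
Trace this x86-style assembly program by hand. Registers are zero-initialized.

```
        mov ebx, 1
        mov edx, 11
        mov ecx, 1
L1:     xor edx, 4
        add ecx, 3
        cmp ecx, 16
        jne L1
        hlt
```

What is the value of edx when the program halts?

15

mov ebx, 1 → ebx=1
mov edx, 11 → edx=11
mov ecx, 1 → ecx=1
xor edx, 4 → edx=11^4=15
add ecx, 3 → ecx=1+3=4
cmp ecx, 16  (cmp 4,16)
jne L1: taken
xor edx, 4 → edx=15^4=11
add ecx, 3 → ecx=4+3=7
cmp ecx, 16  (cmp 7,16)
jne L1: taken
xor edx, 4 → edx=11^4=15
add ecx, 3 → ecx=7+3=10
cmp ecx, 16  (cmp 10,16)
jne L1: taken
xor edx, 4 → edx=15^4=11
add ecx, 3 → ecx=10+3=13
cmp ecx, 16  (cmp 13,16)
jne L1: taken
xor edx, 4 → edx=11^4=15
add ecx, 3 → ecx=13+3=16
cmp ecx, 16  (cmp 16,16)
jne L1: not taken
halt.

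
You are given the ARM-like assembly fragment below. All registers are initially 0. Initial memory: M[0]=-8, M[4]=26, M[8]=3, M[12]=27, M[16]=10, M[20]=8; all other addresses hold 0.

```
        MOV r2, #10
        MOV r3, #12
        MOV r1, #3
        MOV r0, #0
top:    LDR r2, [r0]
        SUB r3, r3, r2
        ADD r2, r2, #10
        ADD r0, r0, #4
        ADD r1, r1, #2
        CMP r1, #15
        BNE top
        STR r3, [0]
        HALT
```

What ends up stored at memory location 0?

-54

MOV r2, #10 → r2=10
MOV r3, #12 → r3=12
MOV r1, #3 → r1=3
MOV r0, #0 → r0=0
LDR r2, [r0] → r2=M[0]=-8
SUB r3, r3, r2 → r3=12-(-8)=20
ADD r2, r2, #10 → r2=(-8)+10=2
ADD r0, r0, #4 → r0=0+4=4
ADD r1, r1, #2 → r1=3+2=5
CMP r1, #15  (cmp 5,15)
BNE top: taken
LDR r2, [r0] → r2=M[4]=26
SUB r3, r3, r2 → r3=20-26=-6
ADD r2, r2, #10 → r2=26+10=36
ADD r0, r0, #4 → r0=4+4=8
ADD r1, r1, #2 → r1=5+2=7
CMP r1, #15  (cmp 7,15)
BNE top: taken
LDR r2, [r0] → r2=M[8]=3
SUB r3, r3, r2 → r3=(-6)-3=-9
ADD r2, r2, #10 → r2=3+10=13
ADD r0, r0, #4 → r0=8+4=12
ADD r1, r1, #2 → r1=7+2=9
CMP r1, #15  (cmp 9,15)
BNE top: taken
LDR r2, [r0] → r2=M[12]=27
SUB r3, r3, r2 → r3=(-9)-27=-36
ADD r2, r2, #10 → r2=27+10=37
ADD r0, r0, #4 → r0=12+4=16
ADD r1, r1, #2 → r1=9+2=11
CMP r1, #15  (cmp 11,15)
BNE top: taken
LDR r2, [r0] → r2=M[16]=10
SUB r3, r3, r2 → r3=(-36)-10=-46
ADD r2, r2, #10 → r2=10+10=20
ADD r0, r0, #4 → r0=16+4=20
ADD r1, r1, #2 → r1=11+2=13
CMP r1, #15  (cmp 13,15)
BNE top: taken
LDR r2, [r0] → r2=M[20]=8
SUB r3, r3, r2 → r3=(-46)-8=-54
ADD r2, r2, #10 → r2=8+10=18
ADD r0, r0, #4 → r0=20+4=24
ADD r1, r1, #2 → r1=13+2=15
CMP r1, #15  (cmp 15,15)
BNE top: not taken
STR r3, [0] → M[0]=-54
halt.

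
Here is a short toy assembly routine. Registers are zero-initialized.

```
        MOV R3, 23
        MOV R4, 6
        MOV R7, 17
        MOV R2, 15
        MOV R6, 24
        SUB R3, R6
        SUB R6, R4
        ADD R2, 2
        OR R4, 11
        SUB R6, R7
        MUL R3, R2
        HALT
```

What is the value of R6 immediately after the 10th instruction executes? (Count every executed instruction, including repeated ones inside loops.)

1

after MOV R3, 23: R3=23
after MOV R4, 6: R4=6
after MOV R7, 17: R7=17
after MOV R2, 15: R2=15
after MOV R6, 24: R6=24
after SUB R3, R6: R3=23-24=-1
after SUB R6, R4: R6=24-6=18
after ADD R2, 2: R2=15+2=17
after OR R4, 11: R4=6|11=15
after SUB R6, R7: R6=18-17=1
After step 10: R6 = 1.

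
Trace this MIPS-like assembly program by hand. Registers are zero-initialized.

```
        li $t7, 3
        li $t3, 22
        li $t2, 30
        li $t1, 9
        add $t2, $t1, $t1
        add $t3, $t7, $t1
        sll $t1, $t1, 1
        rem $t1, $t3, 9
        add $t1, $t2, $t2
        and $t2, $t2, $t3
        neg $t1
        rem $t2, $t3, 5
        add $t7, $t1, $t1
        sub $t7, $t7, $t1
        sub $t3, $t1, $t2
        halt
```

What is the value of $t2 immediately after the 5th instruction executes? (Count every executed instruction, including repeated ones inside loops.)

li $t7, 3 → $t7=3
li $t3, 22 → $t3=22
li $t2, 30 → $t2=30
li $t1, 9 → $t1=9
add $t2, $t1, $t1 → $t2=9+9=18
After step 5: $t2 = 18.

18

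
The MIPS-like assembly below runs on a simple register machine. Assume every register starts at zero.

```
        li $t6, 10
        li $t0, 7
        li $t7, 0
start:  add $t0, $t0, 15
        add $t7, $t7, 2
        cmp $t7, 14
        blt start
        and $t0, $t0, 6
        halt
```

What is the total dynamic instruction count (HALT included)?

li $t6, 10 → $t6=10
li $t0, 7 → $t0=7
li $t7, 0 → $t7=0
add $t0, $t0, 15 → $t0=7+15=22
add $t7, $t7, 2 → $t7=0+2=2
cmp $t7, 14  (cmp 2,14)
blt start: taken
add $t0, $t0, 15 → $t0=22+15=37
add $t7, $t7, 2 → $t7=2+2=4
cmp $t7, 14  (cmp 4,14)
blt start: taken
add $t0, $t0, 15 → $t0=37+15=52
add $t7, $t7, 2 → $t7=4+2=6
cmp $t7, 14  (cmp 6,14)
blt start: taken
add $t0, $t0, 15 → $t0=52+15=67
add $t7, $t7, 2 → $t7=6+2=8
cmp $t7, 14  (cmp 8,14)
blt start: taken
add $t0, $t0, 15 → $t0=67+15=82
add $t7, $t7, 2 → $t7=8+2=10
cmp $t7, 14  (cmp 10,14)
blt start: taken
add $t0, $t0, 15 → $t0=82+15=97
add $t7, $t7, 2 → $t7=10+2=12
cmp $t7, 14  (cmp 12,14)
blt start: taken
add $t0, $t0, 15 → $t0=97+15=112
add $t7, $t7, 2 → $t7=12+2=14
cmp $t7, 14  (cmp 14,14)
blt start: not taken
and $t0, $t0, 6 → $t0=112&6=0
halt.
Total executed instructions: 33.

33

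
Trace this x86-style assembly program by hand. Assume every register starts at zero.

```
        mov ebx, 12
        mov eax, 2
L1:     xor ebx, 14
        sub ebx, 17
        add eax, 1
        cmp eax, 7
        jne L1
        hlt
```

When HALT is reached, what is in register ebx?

ebx=12
eax=2
ebx=12^14=2
ebx=2-17=-15
eax=2+1=3
cmp eax, 7  (cmp 3,7)
jne L1: taken
ebx=(-15)^14=-1
ebx=(-1)-17=-18
eax=3+1=4
cmp eax, 7  (cmp 4,7)
jne L1: taken
ebx=(-18)^14=-32
ebx=(-32)-17=-49
eax=4+1=5
cmp eax, 7  (cmp 5,7)
jne L1: taken
ebx=(-49)^14=-63
ebx=(-63)-17=-80
eax=5+1=6
cmp eax, 7  (cmp 6,7)
jne L1: taken
ebx=(-80)^14=-66
ebx=(-66)-17=-83
eax=6+1=7
cmp eax, 7  (cmp 7,7)
jne L1: not taken
halt.

-83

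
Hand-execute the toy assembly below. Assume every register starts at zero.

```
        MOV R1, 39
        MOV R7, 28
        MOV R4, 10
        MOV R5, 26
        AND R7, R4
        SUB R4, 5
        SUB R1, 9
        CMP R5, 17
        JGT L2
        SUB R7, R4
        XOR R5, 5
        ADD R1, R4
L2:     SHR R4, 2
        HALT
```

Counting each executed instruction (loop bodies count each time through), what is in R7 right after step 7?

8

after MOV R1, 39: R1=39
after MOV R7, 28: R7=28
after MOV R4, 10: R4=10
after MOV R5, 26: R5=26
after AND R7, R4: R7=28&10=8
after SUB R4, 5: R4=10-5=5
after SUB R1, 9: R1=39-9=30
After step 7: R7 = 8.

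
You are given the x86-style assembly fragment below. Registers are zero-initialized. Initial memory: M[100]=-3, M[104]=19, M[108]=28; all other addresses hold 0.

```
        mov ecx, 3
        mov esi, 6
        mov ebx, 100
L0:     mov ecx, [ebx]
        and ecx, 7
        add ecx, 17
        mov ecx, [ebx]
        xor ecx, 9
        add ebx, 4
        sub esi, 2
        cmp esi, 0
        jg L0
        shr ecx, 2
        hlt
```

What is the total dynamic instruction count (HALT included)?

ecx=3
esi=6
ebx=100
ecx=M[100]=-3
ecx=(-3)&7=5
ecx=5+17=22
ecx=M[100]=-3
ecx=(-3)^9=-12
ebx=100+4=104
esi=6-2=4
cmp esi, 0  (cmp 4,0)
jg L0: taken
ecx=M[104]=19
ecx=19&7=3
ecx=3+17=20
ecx=M[104]=19
ecx=19^9=26
ebx=104+4=108
esi=4-2=2
cmp esi, 0  (cmp 2,0)
jg L0: taken
ecx=M[108]=28
ecx=28&7=4
ecx=4+17=21
ecx=M[108]=28
ecx=28^9=21
ebx=108+4=112
esi=2-2=0
cmp esi, 0  (cmp 0,0)
jg L0: not taken
ecx=21>>2=5
halt.
Total executed instructions: 32.

32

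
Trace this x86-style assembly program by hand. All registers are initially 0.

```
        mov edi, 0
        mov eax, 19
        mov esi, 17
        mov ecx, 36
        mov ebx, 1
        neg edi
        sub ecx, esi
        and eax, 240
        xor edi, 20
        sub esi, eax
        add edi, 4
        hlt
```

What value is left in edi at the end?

24

mov edi, 0 → edi=0
mov eax, 19 → eax=19
mov esi, 17 → esi=17
mov ecx, 36 → ecx=36
mov ebx, 1 → ebx=1
neg edi → edi=-(0)=0
sub ecx, esi → ecx=36-17=19
and eax, 240 → eax=19&240=16
xor edi, 20 → edi=0^20=20
sub esi, eax → esi=17-16=1
add edi, 4 → edi=20+4=24
halt.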